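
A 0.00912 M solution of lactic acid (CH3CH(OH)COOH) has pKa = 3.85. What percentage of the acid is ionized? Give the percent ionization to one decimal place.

CH3CH(OH)COOH ⇌ CH3CH(OH)COO- + H+; let x = [H+] at equilibrium.
Ka = 10^(−3.85) = 1.41 × 10^-4
Solve x² + 0.000141x − 1.29e-06 = 0 → x = 1.07 × 10^-3 M
Fraction ionized = 1.07 × 10^-3 / 0.00912 = 0.1173 → 11.7%

11.7%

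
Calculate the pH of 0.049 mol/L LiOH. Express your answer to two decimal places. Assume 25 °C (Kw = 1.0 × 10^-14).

pH = 12.69

LiOH is a strong base; [OH-] = 0.049 M.
pOH = -log(0.049) = 1.31
pH = 14.00 - 1.31 = 12.69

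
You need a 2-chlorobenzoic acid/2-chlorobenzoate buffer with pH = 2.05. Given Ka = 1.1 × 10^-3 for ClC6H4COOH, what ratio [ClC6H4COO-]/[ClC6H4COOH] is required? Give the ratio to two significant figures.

ratio = 0.12

pKa = -log(1.1 × 10^-3) = 2.959
pH = pKa + log(r) ⇒ log(r) = 2.05 − 2.959 = -0.909
r = [ClC6H4COO-]/[ClC6H4COOH] = 10^(-0.909) = 0.123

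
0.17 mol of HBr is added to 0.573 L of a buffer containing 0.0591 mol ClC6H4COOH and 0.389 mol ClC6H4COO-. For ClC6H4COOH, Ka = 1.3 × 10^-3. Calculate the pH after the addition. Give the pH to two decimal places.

pH = 2.87

After neutralization: n(ClC6H4COOH) = 0.229 mol, n(ClC6H4COO-) = 0.219 mol.
pKa = −log(1.3 × 10^-3) = 2.886
pH = pKa + log([A⁻]/[HA]) = 2.886 + log(0.219/0.229) = 2.886 -0.019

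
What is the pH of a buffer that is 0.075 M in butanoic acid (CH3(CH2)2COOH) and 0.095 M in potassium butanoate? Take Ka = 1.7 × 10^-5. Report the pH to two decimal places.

pKa = −log(1.7 × 10^-5) = 4.770
pH = pKa + log([A⁻]/[HA]) = 4.770 + log(0.095/0.075)
pH = 4.770 + (+0.103) = 4.87

pH = 4.87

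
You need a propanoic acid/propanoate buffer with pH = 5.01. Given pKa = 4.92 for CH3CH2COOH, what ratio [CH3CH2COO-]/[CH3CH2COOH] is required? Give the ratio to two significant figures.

ratio = 1.2

pH = pKa + log(r) ⇒ log(r) = 5.01 − 4.92 = +0.09
r = [CH3CH2COO-]/[CH3CH2COOH] = 10^(+0.09) = 1.23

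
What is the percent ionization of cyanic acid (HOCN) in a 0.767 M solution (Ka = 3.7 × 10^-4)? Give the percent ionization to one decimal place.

HOCN ⇌ OCN- + H+; let x = [H+] at equilibrium.
x ≈ √(Ka·C₀) = √(3.7 × 10^-4 × 0.767) = 1.68 × 10^-2 M
Fraction ionized = 1.68 × 10^-2 / 0.767 = 0.0219 → 2.2%

2.2%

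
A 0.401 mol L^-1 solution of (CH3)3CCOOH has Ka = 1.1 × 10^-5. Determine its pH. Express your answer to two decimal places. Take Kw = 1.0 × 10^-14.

pH = 2.68

(CH3)3CCOOH ⇌ (CH3)3CCOO- + H+
Ka = x²/(0.401 − x) = 1.1 × 10^-5
Neglecting x in the denominator: x = √(1.1 × 10^-5 × 0.401) = 2.10 × 10^-3 M
(x/C₀ = 0.52% < 5%, so the approximation holds.)
pH = −log[H+] = −log(2.10 × 10^-3) = 2.68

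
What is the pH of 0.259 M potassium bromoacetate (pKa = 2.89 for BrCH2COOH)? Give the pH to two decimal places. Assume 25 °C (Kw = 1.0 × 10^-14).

pH = 8.15

BrCH2COO- is the conjugate base of the weak acid BrCH2COOH.
Ka = 10^(−2.89) = 1.29 × 10^-3
Kb = Kw/Ka = 1.0×10^-14 / 1.29 × 10^-3 = 7.75 × 10^-12
Kb = x²/(0.259 − x) = 7.75 × 10^-12
Since Kb ≪ C₀, x ≈ √(Kb·C₀) = 1.42 × 10^-6 M.
Check: 0.00055% ionized — well under 5%, approximation valid.
pOH = 5.85, so pH = 14.00 − pOH = 8.15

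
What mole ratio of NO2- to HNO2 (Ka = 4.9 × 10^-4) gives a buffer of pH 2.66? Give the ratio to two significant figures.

pKa = -log(4.9 × 10^-4) = 3.310
pH = pKa + log(r) ⇒ log(r) = 2.66 − 3.310 = -0.650
r = [NO2-]/[HNO2] = 10^(-0.650) = 0.224

ratio = 0.22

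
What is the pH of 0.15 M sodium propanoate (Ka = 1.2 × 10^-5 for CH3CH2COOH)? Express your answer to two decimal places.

pH = 9.05

CH3CH2COO- is the conjugate base of the weak acid CH3CH2COOH.
Kb = Kw/Ka = 1.0×10^-14 / 1.2 × 10^-5 = 8.33 × 10^-10
Let x = [OH-] at equilibrium. Kb = x²/(0.15 − x).
Since Kb ≪ C₀, x ≈ √(Kb·C₀) = 1.12 × 10^-5 M.
Check: 0.0075% ionized — well under 5%, approximation valid.
pOH = −log(1.12 × 10^-5) = 4.95; pH = 14.00 − 4.95 = 9.05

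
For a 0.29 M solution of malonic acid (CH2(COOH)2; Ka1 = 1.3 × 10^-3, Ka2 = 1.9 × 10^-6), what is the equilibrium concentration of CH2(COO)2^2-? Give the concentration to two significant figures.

1.9 × 10^-6 M

First ionization gives [H+] ≈ [CH2(COOH)COO-] = 1.88 × 10^-2 M.
Second step: Ka2 = [H+][CH2(COO)2^2-]/[CH2(COOH)COO-] ≈ [CH2(COO)2^2-] (since [H+] ≈ [CH2(COOH)COO-]).
So [CH2(COO)2^2-] ≈ Ka2.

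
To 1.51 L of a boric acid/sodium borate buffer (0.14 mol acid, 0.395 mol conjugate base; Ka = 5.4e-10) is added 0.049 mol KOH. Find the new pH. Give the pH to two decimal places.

pH = 9.96

After neutralization: n(B(OH)3) = 0.091 mol, n(B(OH)4-) = 0.444 mol.
pKa = −log(5.4 × 10^-10) = 9.268
pH = pKa + log([A⁻]/[HA]) = 9.268 + log(0.444/0.091) = 9.268 +0.688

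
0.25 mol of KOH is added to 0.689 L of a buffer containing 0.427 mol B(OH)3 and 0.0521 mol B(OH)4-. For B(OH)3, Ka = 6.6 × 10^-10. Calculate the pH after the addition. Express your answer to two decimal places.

After neutralization: n(B(OH)3) = 0.177 mol, n(B(OH)4-) = 0.302 mol.
pKa = −log(6.6 × 10^-10) = 9.180
pH = pKa + log([A⁻]/[HA]) = 9.180 + log(0.302/0.177) = 9.180 +0.232

pH = 9.41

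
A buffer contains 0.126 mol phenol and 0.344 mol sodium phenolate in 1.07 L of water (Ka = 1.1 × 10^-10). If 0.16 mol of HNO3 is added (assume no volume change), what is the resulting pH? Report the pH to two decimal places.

pH = 9.77

Added H+ converts C6H5O- to C6H5OH: C6H5OH → 0.286 mol, C6H5O- → 0.184 mol.
pKa = −log(1.1 × 10^-10) = 9.959
pH = pKa + log([A⁻]/[HA]) = 9.959 + log(0.184/0.286) = 9.959 -0.192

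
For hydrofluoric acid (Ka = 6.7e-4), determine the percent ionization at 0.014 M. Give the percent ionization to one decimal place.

HF ⇌ F- + H+; let x = [H+] at equilibrium.
Solve x² + 0.00067x − 9.38e-06 = 0 → x = 2.75 × 10^-3 M
% ionization = x/C₀ × 100% = 2.75 × 10^-3/0.014 × 100% = 19.6%

19.6%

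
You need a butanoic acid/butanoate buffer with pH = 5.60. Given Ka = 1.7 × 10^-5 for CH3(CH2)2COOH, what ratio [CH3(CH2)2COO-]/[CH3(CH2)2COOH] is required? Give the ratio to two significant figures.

ratio = 6.8

pKa = -log(1.7 × 10^-5) = 4.770
pH = pKa + log(r) ⇒ log(r) = 5.60 − 4.770 = +0.830
r = [CH3(CH2)2COO-]/[CH3(CH2)2COOH] = 10^(+0.830) = 6.76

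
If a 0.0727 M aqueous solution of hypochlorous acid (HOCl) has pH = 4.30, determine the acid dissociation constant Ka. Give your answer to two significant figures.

[H+] = 10^(-4.30) = 5.01 × 10^-5 M
At equilibrium [HA] = 0.0727 − 5.01 × 10^-5 = 7.26 × 10^-2 M
Ka = [H+][A-]/[HA] = (5.01 × 10^-5)² / 7.26 × 10^-2 = 3.5 × 10^-8

Ka = 3.5 × 10^-8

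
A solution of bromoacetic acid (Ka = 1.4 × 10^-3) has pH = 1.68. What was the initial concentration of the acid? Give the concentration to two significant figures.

C₀ = 3.3 × 10^-1 M

[H+] = 10^(-1.68) = 2.09 × 10^-2 M = x
Ka = x²/(C₀ − x) ⇒ C₀ = x + x²/Ka
C₀ = 2.09 × 10^-2 + (2.09 × 10^-2)²/(1.4 × 10^-3) = 3.33 × 10^-1 M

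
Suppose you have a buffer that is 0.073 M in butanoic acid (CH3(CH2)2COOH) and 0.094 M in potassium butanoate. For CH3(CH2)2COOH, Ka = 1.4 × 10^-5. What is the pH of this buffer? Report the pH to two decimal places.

pH = 4.96

pKa = −log(1.4 × 10^-5) = 4.854
Using pH = pKa + log([base]/[acid]) with [base]/[acid] = 0.094/0.073:
pH = 4.854 + (+0.110) = 4.96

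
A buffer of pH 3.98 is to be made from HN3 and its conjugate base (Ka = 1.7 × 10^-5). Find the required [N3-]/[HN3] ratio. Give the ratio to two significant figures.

ratio = 0.16

pKa = -log(1.7 × 10^-5) = 4.770
pH = pKa + log(r) ⇒ log(r) = 3.98 − 4.770 = -0.790
r = [N3-]/[HN3] = 10^(-0.790) = 0.162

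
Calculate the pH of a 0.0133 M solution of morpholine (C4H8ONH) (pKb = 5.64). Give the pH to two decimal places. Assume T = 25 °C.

pH = 10.24

C4H8ONH + H2O ⇌ C4H8ONH2+ + OH-
Kb = 10^(−5.64) = 2.29 × 10^-6
From the ICE table, Kb = [OH-]²/(0.0133 − [OH-]) = 2.29 × 10^-6.
Since Kb ≪ C₀, [OH-] ≈ √(Kb·C₀) = 1.75 × 10^-4 M.
([OH-]/C₀ = 1.3% < 5%, so the approximation holds.)
pOH = 3.76, so pH = 14.00 − pOH = 10.24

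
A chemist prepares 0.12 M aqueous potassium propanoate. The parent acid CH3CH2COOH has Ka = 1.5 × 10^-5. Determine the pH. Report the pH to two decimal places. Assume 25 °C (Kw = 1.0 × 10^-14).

CH3CH2COO- is the conjugate base of the weak acid CH3CH2COOH.
Kb = Kw/Ka = 1.0×10^-14 / 1.5 × 10^-5 = 6.67 × 10^-10
Kb = x²/(0.12 − x) = 6.67 × 10^-10
Assume x ≪ 0.12: x ≈ √(6.67 × 10^-10 × 0.12) = 8.95 × 10^-6 M
(x/C₀ = 0.0075% < 5%, so the approximation holds.)
pOH = −log(8.95 × 10^-6) = 5.05; pH = 14.00 − 5.05 = 8.95

pH = 8.95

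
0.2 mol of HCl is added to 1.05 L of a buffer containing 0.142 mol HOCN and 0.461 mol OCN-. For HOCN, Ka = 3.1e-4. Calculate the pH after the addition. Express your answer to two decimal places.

After neutralization: n(HOCN) = 0.342 mol, n(OCN-) = 0.261 mol.
pKa = −log(3.1 × 10^-4) = 3.509
pH = pKa + log([A⁻]/[HA]) = 3.509 + log(0.261/0.342) = 3.509 -0.117

pH = 3.39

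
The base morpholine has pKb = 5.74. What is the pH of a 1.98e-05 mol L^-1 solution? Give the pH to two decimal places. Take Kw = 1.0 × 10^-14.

C4H8ONH + H2O ⇌ C4H8ONH2+ + OH-
Kb = 10^(−5.74) = 1.82 × 10^-6
From the ICE table, Kb = x²/(1.98e-05 − x) = 1.82 × 10^-6.
The 5% rule fails; solving x² + Kb·x − Kb·C₀ = 0 exactly:
x = (−Kb + √(Kb² + 4·Kb·C₀))/2 = 5.16 × 10^-6 M
pOH = 5.29, so pH = 14.00 − pOH = 8.71

pH = 8.71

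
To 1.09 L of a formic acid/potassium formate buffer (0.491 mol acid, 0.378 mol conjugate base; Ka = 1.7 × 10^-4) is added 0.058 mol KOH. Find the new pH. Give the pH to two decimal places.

After neutralization: n(HCOOH) = 0.433 mol, n(HCOO-) = 0.436 mol.
pKa = −log(1.7 × 10^-4) = 3.770
Henderson–Hasselbalch with mole ratio 0.436/0.433: pH = 3.770 + (+0.003)

pH = 3.77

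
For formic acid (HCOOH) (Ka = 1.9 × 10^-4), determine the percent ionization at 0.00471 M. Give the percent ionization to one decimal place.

18.2%

HCOOH ⇌ HCOO- + H+; let x = [H+] at equilibrium.
Solve x² + 0.00019x − 8.95e-07 = 0 → x = 8.56 × 10^-4 M
% ionization = x/C₀ × 100% = 8.56 × 10^-4/0.00471 × 100% = 18.2%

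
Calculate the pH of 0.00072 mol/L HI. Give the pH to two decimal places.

HI is a strong acid and dissociates completely, so [H+] = 0.00072 M.
pH = -log(0.00072) = 3.14

pH = 3.14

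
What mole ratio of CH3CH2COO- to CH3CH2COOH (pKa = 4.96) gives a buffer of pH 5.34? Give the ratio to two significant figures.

pH = pKa + log(r) ⇒ log(r) = 5.34 − 4.96 = +0.38
r = [CH3CH2COO-]/[CH3CH2COOH] = 10^(+0.38) = 2.4

ratio = 2.4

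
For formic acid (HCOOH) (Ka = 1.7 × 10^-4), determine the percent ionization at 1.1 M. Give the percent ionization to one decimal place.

1.2%

HCOOH ⇌ HCOO- + H+; let x = [H+] at equilibrium.
x ≈ √(Ka·C₀) = √(1.7 × 10^-4 × 1.1) = 1.37 × 10^-2 M
Fraction ionized = 1.37 × 10^-2 / 1.1 = 0.0125 → 1.2%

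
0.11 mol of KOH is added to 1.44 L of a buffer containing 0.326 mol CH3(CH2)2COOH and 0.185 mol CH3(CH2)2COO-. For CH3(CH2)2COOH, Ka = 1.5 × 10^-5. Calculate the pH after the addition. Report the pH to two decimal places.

pH = 4.96

After neutralization: n(CH3(CH2)2COOH) = 0.216 mol, n(CH3(CH2)2COO-) = 0.295 mol.
pKa = −log(1.5 × 10^-5) = 4.824
pH = pKa + log(n_CH3(CH2)2COO-/n_CH3(CH2)2COOH) = 4.824 + log(0.295/0.216) = 4.824 + (+0.135)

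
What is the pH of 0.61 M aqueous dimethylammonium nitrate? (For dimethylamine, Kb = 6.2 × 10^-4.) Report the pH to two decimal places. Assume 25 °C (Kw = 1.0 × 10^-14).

pH = 5.50

(CH3)2NH2+ is the conjugate acid of the weak base (CH3)2NH.
Ka = Kw/Kb = 1.0×10^-14 / 6.2 × 10^-4 = 1.61 × 10^-11
From the ICE table, Ka = x²/(0.61 − x) = 1.61 × 10^-11.
Neglecting x in the denominator: x = √(1.61 × 10^-11 × 0.61) = 3.13 × 10^-6 M
(x/C₀ = 0.00051% < 5%, so the approximation holds.)
pH = −log(3.13 × 10^-6) = 5.50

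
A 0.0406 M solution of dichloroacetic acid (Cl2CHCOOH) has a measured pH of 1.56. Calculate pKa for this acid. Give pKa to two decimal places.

[H+] = 10^(-1.56) = 2.75 × 10^-2 M
At equilibrium [HA] = 0.0406 − 2.75 × 10^-2 = 1.31 × 10^-2 M
Ka = [H+][A-]/[HA] = (2.75 × 10^-2)² / 1.31 × 10^-2 = 5.77 × 10^-2
pKa = -log(5.77 × 10^-2) = 1.24

pKa = 1.24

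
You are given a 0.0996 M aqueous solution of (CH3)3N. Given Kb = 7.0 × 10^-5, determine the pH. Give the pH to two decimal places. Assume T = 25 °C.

pH = 11.42

(CH3)3N + H2O ⇌ (CH3)3NH+ + OH-
From the ICE table, Kb = x²/(0.0996 − x) = 7.0 × 10^-5.
Since Kb ≪ C₀, x ≈ √(Kb·C₀) = 2.64 × 10^-3 M.
(x/C₀ = 2.7% < 5%, so the approximation holds.)
pOH = 2.58, so pH = 14.00 − pOH = 11.42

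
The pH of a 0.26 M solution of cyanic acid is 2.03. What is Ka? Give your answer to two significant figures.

Ka = 3.5 × 10^-4

[H+] = 10^(-2.03) = 9.33 × 10^-3 M
At equilibrium [HA] = 0.26 − 9.33 × 10^-3 = 2.51 × 10^-1 M
Ka = [H+][A-]/[HA] = (9.33 × 10^-3)² / 2.51 × 10^-1 = 3.5 × 10^-4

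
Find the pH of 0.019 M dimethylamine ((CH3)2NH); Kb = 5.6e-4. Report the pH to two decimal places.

pH = 11.48

(CH3)2NH + H2O ⇌ (CH3)2NH2+ + OH-
Kb = x²/(0.019 − x) = 5.6 × 10^-4
x is not negligible relative to C₀; solve x² + 0.00056·x − 1.06e-05 = 0.
x = [−0.00056 + √(0.00056² + 4.26e-05)]/2 = 2.99 × 10^-3 M
pOH = −log(2.99 × 10^-3) = 2.52; pH = 14.00 − 2.52 = 11.48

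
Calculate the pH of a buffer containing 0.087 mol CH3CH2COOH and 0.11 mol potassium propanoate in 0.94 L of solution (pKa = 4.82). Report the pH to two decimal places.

Using pH = pKa + log([base]/[acid]) with [base]/[acid] = 0.11/0.087:
pH = 4.82 + (+0.102) = 4.92

pH = 4.92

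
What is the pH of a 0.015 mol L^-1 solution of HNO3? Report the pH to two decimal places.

pH = 1.82

HNO3 is a strong acid and dissociates completely, so [H+] = 0.015 M.
pH = -log(0.015) = 1.82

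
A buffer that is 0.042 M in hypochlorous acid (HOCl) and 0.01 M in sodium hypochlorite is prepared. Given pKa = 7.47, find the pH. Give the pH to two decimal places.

Henderson–Hasselbalch: pH = pKa + log([OCl-]/[HOCl]) = 7.47 + log(0.01/0.042)
pH = 7.47 + (-0.623) = 6.85

pH = 6.85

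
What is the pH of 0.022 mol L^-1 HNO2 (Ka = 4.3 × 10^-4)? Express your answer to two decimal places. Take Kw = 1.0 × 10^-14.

pH = 2.54

HNO2 ⇌ NO2- + H+
Ka = [H+]²/(0.022 − [H+]) = 4.3 × 10^-4
Here C₀/Ka ≈ 51.2, so the small-[H+] approximation fails. Use the quadratic:
[H+] = (−Ka + √(Ka² + 4·Ka·C₀))/2 = 2.87 × 10^-3 M
pH = −log(2.87 × 10^-3) = 2.54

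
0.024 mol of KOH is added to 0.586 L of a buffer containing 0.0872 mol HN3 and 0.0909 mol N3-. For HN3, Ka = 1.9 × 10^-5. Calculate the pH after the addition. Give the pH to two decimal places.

pH = 4.98

OH- converts HN3 to N3-: HN3 → 0.0632 mol, N3- → 0.115 mol.
pKa = −log(1.9 × 10^-5) = 4.721
Henderson–Hasselbalch with mole ratio 0.115/0.0632: pH = 4.721 + (+0.260)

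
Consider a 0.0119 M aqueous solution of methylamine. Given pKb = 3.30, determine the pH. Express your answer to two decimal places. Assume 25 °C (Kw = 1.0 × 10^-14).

pH = 11.34

CH3NH2 + H2O ⇌ CH3NH3+ + OH-
Kb = 10^(−3.30) = 5.01 × 10^-4
Kb = [OH-]²/(0.0119 − [OH-]) = 5.01 × 10^-4
[OH-] is not negligible relative to C₀; solve [OH-]² + 0.000501·[OH-] − 5.96e-06 = 0.
[OH-] = [−0.000501 + √(0.000501² + 2.38e-05)]/2 = 2.20 × 10^-3 M
pOH = 2.66, so pH = 14.00 − pOH = 11.34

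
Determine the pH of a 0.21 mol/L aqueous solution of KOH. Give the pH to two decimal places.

KOH is a strong base; [OH-] = 0.21 M.
pOH = -log(0.21) = 0.68
pH = 14.00 - 0.68 = 13.32

pH = 13.32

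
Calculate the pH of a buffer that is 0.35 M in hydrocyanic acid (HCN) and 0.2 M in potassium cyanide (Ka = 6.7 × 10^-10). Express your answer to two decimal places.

pH = 8.93

pKa = −log(6.7 × 10^-10) = 9.174
Henderson–Hasselbalch: pH = pKa + log([CN-]/[HCN]) = 9.174 + log(0.2/0.35)
pH = 9.174 + (-0.243) = 8.93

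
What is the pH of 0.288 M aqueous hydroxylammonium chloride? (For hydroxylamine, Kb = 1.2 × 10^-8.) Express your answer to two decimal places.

pH = 3.31

NH3OH+ is the conjugate acid of the weak base NH2OH.
Ka = Kw/Kb = 1.0×10^-14 / 1.2 × 10^-8 = 8.33 × 10^-7
Let x = [H+] at equilibrium. Ka = x²/(0.288 − x).
Assume x ≪ 0.288: x ≈ √(8.33 × 10^-7 × 0.288) = 4.90 × 10^-4 M
pH = −log[H+] = −log(4.90 × 10^-4) = 3.31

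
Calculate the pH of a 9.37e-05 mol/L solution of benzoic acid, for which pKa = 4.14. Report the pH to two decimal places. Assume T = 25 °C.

C6H5COOH ⇌ C6H5COO- + H+
Ka = 10^(−4.14) = 7.24 × 10^-5
From the ICE table, Ka = [H+]²/(9.37e-05 − [H+]) = 7.24 × 10^-5.
[H+] is not negligible relative to C₀; solve [H+]² + 7.24e-05·[H+] − 6.78e-09 = 0.
[H+] = (−Ka + √(Ka² + 4·Ka·C₀))/2 = 5.38 × 10^-5 M
pH = −log(5.38 × 10^-5) = 4.27

pH = 4.27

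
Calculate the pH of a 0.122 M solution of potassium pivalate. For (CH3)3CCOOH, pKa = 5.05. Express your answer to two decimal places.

(CH3)3CCOO- is the conjugate base of the weak acid (CH3)3CCOOH.
Ka = 10^(−5.05) = 8.91 × 10^-6
Kb = Kw/Ka = 1.0×10^-14 / 8.91 × 10^-6 = 1.12 × 10^-9
Kb = x²/(0.122 − x) = 1.12 × 10^-9
Neglecting x in the denominator: x = √(1.12 × 10^-9 × 0.122) = 1.17 × 10^-5 M
Check: 0.0096% ionized — well under 5%, approximation valid.
pOH = −log(1.17 × 10^-5) = 4.93; pH = 14.00 − 4.93 = 9.07

pH = 9.07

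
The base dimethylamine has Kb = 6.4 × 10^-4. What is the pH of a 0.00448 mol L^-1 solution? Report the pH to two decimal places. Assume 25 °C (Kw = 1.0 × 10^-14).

pH = 11.15

(CH3)2NH + H2O ⇌ (CH3)2NH2+ + OH-
From the ICE table, Kb = x²/(0.00448 − x) = 6.4 × 10^-4.
The 5% rule fails; solving x² + Kb·x − Kb·C₀ = 0 exactly:
x = [−0.00064 + √(0.00064² + 1.15e-05)]/2 = 1.40 × 10^-3 M
pOH = −log(1.40 × 10^-3) = 2.85; pH = 14.00 − 2.85 = 11.15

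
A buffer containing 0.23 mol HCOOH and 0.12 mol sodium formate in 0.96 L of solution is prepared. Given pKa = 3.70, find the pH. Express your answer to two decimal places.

pH = 3.42

pH = pKa + log([A⁻]/[HA]) = 3.70 + log(0.12/0.23)
pH = 3.70 + (-0.283) = 3.42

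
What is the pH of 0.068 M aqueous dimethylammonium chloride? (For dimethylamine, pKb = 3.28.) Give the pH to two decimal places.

pH = 5.94

(CH3)2NH2+ is the conjugate acid of the weak base (CH3)2NH.
Kb = 10^(−3.28) = 5.25 × 10^-4
Ka = Kw/Kb = 1.0×10^-14 / 5.25 × 10^-4 = 1.90 × 10^-11
From the ICE table, Ka = x²/(0.068 − x) = 1.90 × 10^-11.
Since Ka ≪ C₀, x ≈ √(Ka·C₀) = 1.14 × 10^-6 M.
pH = −log(1.14 × 10^-6) = 5.94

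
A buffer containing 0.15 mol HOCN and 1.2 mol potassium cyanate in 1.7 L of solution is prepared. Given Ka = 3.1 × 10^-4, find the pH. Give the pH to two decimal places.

pKa = −log(3.1 × 10^-4) = 3.509
Using pH = pKa + log([base]/[acid]) with [base]/[acid] = 1.2/0.15:
pH = 3.509 + (+0.903) = 4.41

pH = 4.41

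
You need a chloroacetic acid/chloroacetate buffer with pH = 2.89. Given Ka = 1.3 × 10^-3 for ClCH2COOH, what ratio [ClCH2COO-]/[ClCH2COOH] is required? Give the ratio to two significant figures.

pKa = -log(1.3 × 10^-3) = 2.886
pH = pKa + log(r) ⇒ log(r) = 2.89 − 2.886 = +0.004
r = [ClCH2COO-]/[ClCH2COOH] = 10^(+0.004) = 1.01

ratio = 1.0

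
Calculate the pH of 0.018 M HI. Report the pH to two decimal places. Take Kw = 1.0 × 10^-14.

HI is a strong acid and dissociates completely, so [H+] = 0.018 M.
pH = -log(0.018) = 1.74

pH = 1.74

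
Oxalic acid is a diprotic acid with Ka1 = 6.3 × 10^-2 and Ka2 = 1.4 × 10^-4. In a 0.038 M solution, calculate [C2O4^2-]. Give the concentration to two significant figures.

First ionization gives [H+] ≈ [HC2O4-] = 2.67 × 10^-2 M.
Second step: Ka2 = [H+][C2O4^2-]/[HC2O4-] ≈ [C2O4^2-] (since [H+] ≈ [HC2O4-]).
So [C2O4^2-] ≈ Ka2.

1.4 × 10^-4 M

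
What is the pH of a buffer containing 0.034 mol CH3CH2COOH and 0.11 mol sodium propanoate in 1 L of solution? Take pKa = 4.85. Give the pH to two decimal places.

pH = 5.36

pH = pKa + log([A⁻]/[HA]) = 4.85 + log(0.11/0.034)
pH = 4.85 + (+0.510) = 5.36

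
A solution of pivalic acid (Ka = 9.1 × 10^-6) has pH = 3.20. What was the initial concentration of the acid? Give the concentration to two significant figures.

[H+] = 10^(-3.20) = 6.31 × 10^-4 M = x
Ka = x²/(C₀ − x) ⇒ C₀ = x + x²/Ka
C₀ = 6.31 × 10^-4 + (6.31 × 10^-4)²/(9.1 × 10^-6) = 4.44 × 10^-2 M

C₀ = 4.4 × 10^-2 M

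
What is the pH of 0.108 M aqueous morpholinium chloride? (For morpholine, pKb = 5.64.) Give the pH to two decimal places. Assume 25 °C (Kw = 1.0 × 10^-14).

C4H8ONH2+ is the conjugate acid of the weak base C4H8ONH.
Kb = 10^(−5.64) = 2.29 × 10^-6
Ka = Kw/Kb = 1.0×10^-14 / 2.29 × 10^-6 = 4.37 × 10^-9
Let x = [H+] at equilibrium. Ka = x²/(0.108 − x).
Neglecting x in the denominator: x = √(4.37 × 10^-9 × 0.108) = 2.17 × 10^-5 M
pH = −log[H+] = −log(2.17 × 10^-5) = 4.66

pH = 4.66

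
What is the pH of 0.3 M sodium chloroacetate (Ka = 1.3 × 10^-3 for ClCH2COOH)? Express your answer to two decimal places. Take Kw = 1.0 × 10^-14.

pH = 8.18

ClCH2COO- is the conjugate base of the weak acid ClCH2COOH.
Kb = Kw/Ka = 1.0×10^-14 / 1.3 × 10^-3 = 7.69 × 10^-12
From the ICE table, Kb = [OH-]²/(0.3 − [OH-]) = 7.69 × 10^-12.
Assume [OH-] ≪ 0.3: [OH-] ≈ √(7.69 × 10^-12 × 0.3) = 1.52 × 10^-6 M
Check: 0.00051% ionized — well under 5%, approximation valid.
pOH = 5.82, so pH = 14.00 − pOH = 8.18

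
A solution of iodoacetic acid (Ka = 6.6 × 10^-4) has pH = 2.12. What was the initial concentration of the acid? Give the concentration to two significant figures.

[H+] = 10^(-2.12) = 7.59 × 10^-3 M = x
Ka = x²/(C₀ − x) ⇒ C₀ = x + x²/Ka
C₀ = 7.59 × 10^-3 + (7.59 × 10^-3)²/(6.6 × 10^-4) = 9.49 × 10^-2 M

C₀ = 9.5 × 10^-2 M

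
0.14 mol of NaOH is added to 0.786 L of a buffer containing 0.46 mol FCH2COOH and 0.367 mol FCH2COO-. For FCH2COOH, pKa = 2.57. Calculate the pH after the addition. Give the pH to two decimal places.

pH = 2.77

OH- converts FCH2COOH to FCH2COO-: FCH2COOH → 0.32 mol, FCH2COO- → 0.507 mol.
Henderson–Hasselbalch with mole ratio 0.507/0.32: pH = 2.57 + (+0.200)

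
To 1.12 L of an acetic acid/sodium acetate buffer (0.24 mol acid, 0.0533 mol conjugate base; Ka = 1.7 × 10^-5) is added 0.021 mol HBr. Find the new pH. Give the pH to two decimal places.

Added H+ converts CH3COO- to CH3COOH: CH3COOH → 0.261 mol, CH3COO- → 0.0323 mol.
pKa = −log(1.7 × 10^-5) = 4.770
Henderson–Hasselbalch with mole ratio 0.0323/0.261: pH = 4.770 + (-0.907)

pH = 3.86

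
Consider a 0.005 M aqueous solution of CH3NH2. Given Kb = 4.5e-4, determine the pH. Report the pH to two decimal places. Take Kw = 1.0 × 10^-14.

CH3NH2 + H2O ⇌ CH3NH3+ + OH-
From the ICE table, Kb = x²/(0.005 − x) = 4.5 × 10^-4.
The 5% rule fails; solving x² + Kb·x − Kb·C₀ = 0 exactly:
x = [−0.00045 + √(0.00045² + 9e-06)]/2 = 1.29 × 10^-3 M
pOH = −log(1.29 × 10^-3) = 2.89; pH = 14.00 − 2.89 = 11.11

pH = 11.11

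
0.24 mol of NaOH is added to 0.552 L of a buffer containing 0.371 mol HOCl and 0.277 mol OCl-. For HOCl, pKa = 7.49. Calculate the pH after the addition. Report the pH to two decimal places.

OH- converts HOCl to OCl-: HOCl → 0.131 mol, OCl- → 0.517 mol.
pH = pKa + log([A⁻]/[HA]) = 7.49 + log(0.517/0.131) = 7.49 +0.596

pH = 8.09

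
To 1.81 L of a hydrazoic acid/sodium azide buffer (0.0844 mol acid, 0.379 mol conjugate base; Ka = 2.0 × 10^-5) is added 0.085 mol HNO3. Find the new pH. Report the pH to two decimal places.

Added H+ converts N3- to HN3: HN3 → 0.169 mol, N3- → 0.294 mol.
pKa = −log(2.0 × 10^-5) = 4.699
pH = pKa + log([A⁻]/[HA]) = 4.699 + log(0.294/0.169) = 4.699 +0.240

pH = 4.94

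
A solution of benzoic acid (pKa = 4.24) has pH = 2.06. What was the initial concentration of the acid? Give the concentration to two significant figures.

C₀ = 1.3 M

[H+] = 10^(-2.06) = 8.71 × 10^-3 M = x
Ka = 10^(−4.24) = 5.75 × 10^-5
Ka = x²/(C₀ − x) ⇒ C₀ = x + x²/Ka
C₀ = 8.71 × 10^-3 + (8.71 × 10^-3)²/(5.75 × 10^-5) = 1.33 M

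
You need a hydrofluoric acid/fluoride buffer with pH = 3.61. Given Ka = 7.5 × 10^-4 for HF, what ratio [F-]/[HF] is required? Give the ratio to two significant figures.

ratio = 3.1

pKa = -log(7.5 × 10^-4) = 3.125
pH = pKa + log(r) ⇒ log(r) = 3.61 − 3.125 = +0.485
r = [F-]/[HF] = 10^(+0.485) = 3.05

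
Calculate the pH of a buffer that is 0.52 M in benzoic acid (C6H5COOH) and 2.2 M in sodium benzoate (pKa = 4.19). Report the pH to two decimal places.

pH = 4.82

Using pH = pKa + log([base]/[acid]) with [base]/[acid] = 2.2/0.52:
pH = 4.19 + (+0.626) = 4.82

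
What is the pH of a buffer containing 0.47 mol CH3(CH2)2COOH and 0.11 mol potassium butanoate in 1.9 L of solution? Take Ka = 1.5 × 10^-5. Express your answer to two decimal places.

pH = 4.19

pKa = −log(1.5 × 10^-5) = 4.824
Henderson–Hasselbalch: pH = pKa + log([CH3(CH2)2COO-]/[CH3(CH2)2COOH]) = 4.824 + log(0.11/0.47)
pH = 4.824 + (-0.631) = 4.19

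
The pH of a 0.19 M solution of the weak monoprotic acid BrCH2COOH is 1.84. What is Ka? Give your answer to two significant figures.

[H+] = 10^(-1.84) = 1.45 × 10^-2 M
At equilibrium [HA] = 0.19 − 1.45 × 10^-2 = 1.75 × 10^-1 M
Ka = [H+][A-]/[HA] = (1.45 × 10^-2)² / 1.75 × 10^-1 = 1.2 × 10^-3

Ka = 1.2 × 10^-3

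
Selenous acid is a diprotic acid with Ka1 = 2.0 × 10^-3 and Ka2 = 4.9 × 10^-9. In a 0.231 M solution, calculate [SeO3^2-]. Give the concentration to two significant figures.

4.9 × 10^-9 M

First ionization gives [H+] ≈ [HSeO3-] = 2.05 × 10^-2 M.
Second step: Ka2 = [H+][SeO3^2-]/[HSeO3-] ≈ [SeO3^2-] (since [H+] ≈ [HSeO3-]).
So [SeO3^2-] ≈ Ka2.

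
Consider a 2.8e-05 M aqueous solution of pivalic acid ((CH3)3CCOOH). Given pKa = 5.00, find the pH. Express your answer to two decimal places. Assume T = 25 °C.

pH = 4.90

(CH3)3CCOOH ⇌ (CH3)3CCOO- + H+
Ka = 10^(−5.00) = 1.00 × 10^-5
Ka = [H+]²/(2.8e-05 − [H+]) = 1.00 × 10^-5
The 5% rule fails; solving [H+]² + Ka·[H+] − Ka·C₀ = 0 exactly:
[H+] = [−1e-05 + √(1e-05² + 1.12e-09)]/2 = 1.25 × 10^-5 M
pH = −log[H+] = −log(1.25 × 10^-5) = 4.90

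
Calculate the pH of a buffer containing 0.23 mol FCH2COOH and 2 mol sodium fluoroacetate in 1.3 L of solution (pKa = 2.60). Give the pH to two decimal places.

Using pH = pKa + log([base]/[acid]) with [base]/[acid] = 2/0.23:
pH = 2.60 + (+0.939) = 3.54

pH = 3.54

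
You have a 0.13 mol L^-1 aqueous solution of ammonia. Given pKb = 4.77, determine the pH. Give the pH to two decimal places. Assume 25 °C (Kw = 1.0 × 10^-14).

NH3 + H2O ⇌ NH4+ + OH-
Kb = 10^(−4.77) = 1.70 × 10^-5
Kb = [OH-]²/(0.13 − [OH-]) = 1.70 × 10^-5
Assume [OH-] ≪ 0.13: [OH-] ≈ √(1.70 × 10^-5 × 0.13) = 1.49 × 10^-3 M
([OH-]/C₀ = 1.1% < 5%, so the approximation holds.)
pOH = 2.83, so pH = 14.00 − pOH = 11.17

pH = 11.17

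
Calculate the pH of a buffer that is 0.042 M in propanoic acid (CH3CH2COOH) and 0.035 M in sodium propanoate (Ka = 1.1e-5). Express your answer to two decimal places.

pKa = −log(1.1 × 10^-5) = 4.959
Henderson–Hasselbalch: pH = pKa + log([CH3CH2COO-]/[CH3CH2COOH]) = 4.959 + log(0.035/0.042)
pH = 4.959 + (-0.079) = 4.88

pH = 4.88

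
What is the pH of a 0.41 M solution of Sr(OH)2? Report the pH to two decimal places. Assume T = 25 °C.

pH = 13.91

Sr(OH)2 is a strong base (each formula unit releases 2 OH-); [OH-] = 0.82 M.
pOH = -log(0.82) = 0.09
pH = 14.00 - 0.09 = 13.91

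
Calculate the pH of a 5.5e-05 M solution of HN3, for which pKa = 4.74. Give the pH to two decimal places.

pH = 4.62

HN3 ⇌ N3- + H+
Ka = 10^(−4.74) = 1.82 × 10^-5
From the ICE table, Ka = [H+]²/(5.5e-05 − [H+]) = 1.82 × 10^-5.
Here C₀/Ka ≈ 3.02, so the small-[H+] approximation fails. Use the quadratic:
[H+] = (−Ka + √(Ka² + 4·Ka·C₀))/2 = 2.38 × 10^-5 M
pH = −log(2.38 × 10^-5) = 4.62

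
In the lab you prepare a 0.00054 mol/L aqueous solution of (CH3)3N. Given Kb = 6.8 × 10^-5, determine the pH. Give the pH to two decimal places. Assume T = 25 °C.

pH = 10.21

(CH3)3N + H2O ⇌ (CH3)3NH+ + OH-
Kb = x²/(0.00054 − x) = 6.8 × 10^-5
Here C₀/Kb ≈ 7.94, so the small-x approximation fails. Use the quadratic:
x = (−Kb + √(Kb² + 4·Kb·C₀))/2 = 1.61 × 10^-4 M
pOH = −log(1.61 × 10^-4) = 3.79; pH = 14.00 − 3.79 = 10.21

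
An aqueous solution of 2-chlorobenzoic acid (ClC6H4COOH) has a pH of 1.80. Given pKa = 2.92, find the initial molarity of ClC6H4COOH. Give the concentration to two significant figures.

C₀ = 2.2 × 10^-1 M

[H+] = 10^(-1.80) = 1.58 × 10^-2 M = x
Ka = 10^(−2.92) = 1.20 × 10^-3
Ka = x²/(C₀ − x) ⇒ C₀ = x + x²/Ka
C₀ = 1.58 × 10^-2 + (1.58 × 10^-2)²/(1.20 × 10^-3) = 2.24 × 10^-1 M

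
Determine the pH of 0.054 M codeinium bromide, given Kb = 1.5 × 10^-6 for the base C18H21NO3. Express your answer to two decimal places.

pH = 4.72

C18H22NO3+ is the conjugate acid of the weak base C18H21NO3.
Ka = Kw/Kb = 1.0×10^-14 / 1.5 × 10^-6 = 6.67 × 10^-9
From the ICE table, Ka = [H+]²/(0.054 − [H+]) = 6.67 × 10^-9.
Assume [H+] ≪ 0.054: [H+] ≈ √(6.67 × 10^-9 × 0.054) = 1.90 × 10^-5 M
pH = −log(1.90 × 10^-5) = 4.72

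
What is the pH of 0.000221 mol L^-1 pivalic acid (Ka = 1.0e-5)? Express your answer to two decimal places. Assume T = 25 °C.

pH = 4.37

(CH3)3CCOOH ⇌ (CH3)3CCOO- + H+
From the ICE table, Ka = [H+]²/(0.000221 − [H+]) = 1.0 × 10^-5.
The 5% rule fails; solving [H+]² + Ka·[H+] − Ka·C₀ = 0 exactly:
[H+] = (−Ka + √(Ka² + 4·Ka·C₀))/2 = 4.23 × 10^-5 M
pH = −log(4.23 × 10^-5) = 4.37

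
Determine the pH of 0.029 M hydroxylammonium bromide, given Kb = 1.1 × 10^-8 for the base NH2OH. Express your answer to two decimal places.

pH = 3.79

NH3OH+ is the conjugate acid of the weak base NH2OH.
Ka = Kw/Kb = 1.0×10^-14 / 1.1 × 10^-8 = 9.09 × 10^-7
Ka = x²/(0.029 − x) = 9.09 × 10^-7
Neglecting x in the denominator: x = √(9.09 × 10^-7 × 0.029) = 1.62 × 10^-4 M
Check: 0.56% ionized — well under 5%, approximation valid.
pH = −log(1.62 × 10^-4) = 3.79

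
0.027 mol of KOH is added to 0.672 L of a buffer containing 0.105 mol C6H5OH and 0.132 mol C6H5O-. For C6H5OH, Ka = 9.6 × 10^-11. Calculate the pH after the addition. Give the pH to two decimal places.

pH = 10.33

After neutralization: n(C6H5OH) = 0.078 mol, n(C6H5O-) = 0.159 mol.
pKa = −log(9.6 × 10^-11) = 10.018
pH = pKa + log([A⁻]/[HA]) = 10.018 + log(0.159/0.078) = 10.018 +0.309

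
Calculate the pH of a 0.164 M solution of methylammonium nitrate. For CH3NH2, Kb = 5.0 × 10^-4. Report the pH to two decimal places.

pH = 5.74

CH3NH3+ is the conjugate acid of the weak base CH3NH2.
Ka = Kw/Kb = 1.0×10^-14 / 5.0 × 10^-4 = 2.00 × 10^-11
Let x = [H+] at equilibrium. Ka = x²/(0.164 − x).
Since Ka ≪ C₀, x ≈ √(Ka·C₀) = 1.81 × 10^-6 M.
(x/C₀ = 0.0011% < 5%, so the approximation holds.)
pH = −log(1.81 × 10^-6) = 5.74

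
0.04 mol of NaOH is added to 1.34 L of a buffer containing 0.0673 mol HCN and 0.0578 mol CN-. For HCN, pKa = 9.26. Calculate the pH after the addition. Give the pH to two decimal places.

OH- converts HCN to CN-: HCN → 0.0273 mol, CN- → 0.0978 mol.
Henderson–Hasselbalch with mole ratio 0.0978/0.0273: pH = 9.26 + (+0.554)

pH = 9.81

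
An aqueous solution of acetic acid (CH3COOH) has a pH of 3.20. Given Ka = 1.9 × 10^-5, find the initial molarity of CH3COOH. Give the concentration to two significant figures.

C₀ = 2.2 × 10^-2 M

[H+] = 10^(-3.20) = 6.31 × 10^-4 M = x
Ka = x²/(C₀ − x) ⇒ C₀ = x + x²/Ka
C₀ = 6.31 × 10^-4 + (6.31 × 10^-4)²/(1.9 × 10^-5) = 2.16 × 10^-2 M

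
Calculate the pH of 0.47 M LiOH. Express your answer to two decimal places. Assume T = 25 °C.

LiOH is a strong base; [OH-] = 0.47 M.
pOH = -log(0.47) = 0.33
pH = 14.00 - 0.33 = 13.67

pH = 13.67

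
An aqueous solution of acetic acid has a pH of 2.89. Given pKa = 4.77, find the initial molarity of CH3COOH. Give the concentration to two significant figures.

C₀ = 9.9 × 10^-2 M

[H+] = 10^(-2.89) = 1.29 × 10^-3 M = x
Ka = 10^(−4.77) = 1.70 × 10^-5
Ka = x²/(C₀ − x) ⇒ C₀ = x + x²/Ka
C₀ = 1.29 × 10^-3 + (1.29 × 10^-3)²/(1.70 × 10^-5) = 9.92 × 10^-2 M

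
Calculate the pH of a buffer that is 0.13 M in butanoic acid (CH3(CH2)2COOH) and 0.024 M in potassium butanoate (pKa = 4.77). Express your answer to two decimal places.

Henderson–Hasselbalch: pH = pKa + log([CH3(CH2)2COO-]/[CH3(CH2)2COOH]) = 4.77 + log(0.024/0.13)
pH = 4.77 + (-0.734) = 4.04

pH = 4.04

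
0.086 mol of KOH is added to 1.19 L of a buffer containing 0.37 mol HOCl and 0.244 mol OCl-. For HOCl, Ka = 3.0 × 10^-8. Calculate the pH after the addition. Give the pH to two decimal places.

After neutralization: n(HOCl) = 0.284 mol, n(OCl-) = 0.33 mol.
pKa = −log(3.0 × 10^-8) = 7.523
pH = pKa + log(n_OCl-/n_HOCl) = 7.523 + log(0.33/0.284) = 7.523 + (+0.065)

pH = 7.59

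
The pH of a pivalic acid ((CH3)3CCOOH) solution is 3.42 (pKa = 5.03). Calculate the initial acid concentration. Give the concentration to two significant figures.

[H+] = 10^(-3.42) = 3.80 × 10^-4 M = x
Ka = 10^(−5.03) = 9.33 × 10^-6
Ka = x²/(C₀ − x) ⇒ C₀ = x + x²/Ka
C₀ = 3.80 × 10^-4 + (3.80 × 10^-4)²/(9.33 × 10^-6) = 1.59 × 10^-2 M

C₀ = 1.6 × 10^-2 M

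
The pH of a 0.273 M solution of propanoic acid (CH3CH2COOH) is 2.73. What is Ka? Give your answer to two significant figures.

Ka = 1.3 × 10^-5

[H+] = 10^(-2.73) = 1.86 × 10^-3 M
At equilibrium [HA] = 0.273 − 1.86 × 10^-3 = 2.71 × 10^-1 M
Ka = [H+][A-]/[HA] = (1.86 × 10^-3)² / 2.71 × 10^-1 = 1.3 × 10^-5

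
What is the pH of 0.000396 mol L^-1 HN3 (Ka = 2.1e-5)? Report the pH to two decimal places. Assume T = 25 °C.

pH = 4.09

HN3 ⇌ N3- + H+
Let x = [H+] at equilibrium. Ka = x²/(0.000396 − x).
The 5% rule fails; solving x² + Ka·x − Ka·C₀ = 0 exactly:
x = [−2.1e-05 + √(2.1e-05² + 3.33e-08)]/2 = 8.13 × 10^-5 M
pH = −log(8.13 × 10^-5) = 4.09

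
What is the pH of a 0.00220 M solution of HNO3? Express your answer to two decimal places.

pH = 2.66

HNO3 is a strong acid and dissociates completely, so [H+] = 0.00220 M.
pH = -log(0.0022) = 2.66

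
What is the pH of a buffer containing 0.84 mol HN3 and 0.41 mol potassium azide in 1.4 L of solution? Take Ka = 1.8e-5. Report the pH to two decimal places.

pKa = −log(1.8 × 10^-5) = 4.745
Henderson–Hasselbalch: pH = pKa + log([N3-]/[HN3]) = 4.745 + log(0.41/0.84)
pH = 4.745 + (-0.311) = 4.43

pH = 4.43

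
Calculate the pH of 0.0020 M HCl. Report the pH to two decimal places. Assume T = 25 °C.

pH = 2.70

HCl is a strong acid and dissociates completely, so [H+] = 0.0020 M.
pH = -log(0.002) = 2.70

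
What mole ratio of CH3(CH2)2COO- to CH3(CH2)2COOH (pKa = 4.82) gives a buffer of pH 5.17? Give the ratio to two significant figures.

pH = pKa + log(r) ⇒ log(r) = 5.17 − 4.82 = +0.35
r = [CH3(CH2)2COO-]/[CH3(CH2)2COOH] = 10^(+0.35) = 2.24

ratio = 2.2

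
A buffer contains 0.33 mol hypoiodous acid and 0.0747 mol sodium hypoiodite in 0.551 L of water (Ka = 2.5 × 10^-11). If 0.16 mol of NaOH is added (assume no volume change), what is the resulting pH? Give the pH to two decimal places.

pH = 10.74

After neutralization: n(HOI) = 0.17 mol, n(OI-) = 0.235 mol.
pKa = −log(2.5 × 10^-11) = 10.602
pH = pKa + log([A⁻]/[HA]) = 10.602 + log(0.235/0.17) = 10.602 +0.141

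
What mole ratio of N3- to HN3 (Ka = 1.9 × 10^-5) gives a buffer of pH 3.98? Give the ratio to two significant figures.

ratio = 0.18

pKa = -log(1.9 × 10^-5) = 4.721
pH = pKa + log(r) ⇒ log(r) = 3.98 − 4.721 = -0.741
r = [N3-]/[HN3] = 10^(-0.741) = 0.182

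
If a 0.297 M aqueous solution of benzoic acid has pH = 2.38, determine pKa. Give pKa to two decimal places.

[H+] = 10^(-2.38) = 4.17 × 10^-3 M
At equilibrium [HA] = 0.297 − 4.17 × 10^-3 = 2.93 × 10^-1 M
Ka = [H+][A-]/[HA] = (4.17 × 10^-3)² / 2.93 × 10^-1 = 5.93 × 10^-5
pKa = -log(5.93 × 10^-5) = 4.23

pKa = 4.23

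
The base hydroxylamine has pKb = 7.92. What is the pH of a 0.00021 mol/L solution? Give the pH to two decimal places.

pH = 8.20

NH2OH + H2O ⇌ NH3OH+ + OH-
Kb = 10^(−7.92) = 1.20 × 10^-8
From the ICE table, Kb = x²/(0.00021 − x) = 1.20 × 10^-8.
Neglecting x in the denominator: x = √(1.20 × 10^-8 × 0.00021) = 1.59 × 10^-6 M
Check: 0.76% ionized — well under 5%, approximation valid.
pOH = 5.80, so pH = 14.00 − pOH = 8.20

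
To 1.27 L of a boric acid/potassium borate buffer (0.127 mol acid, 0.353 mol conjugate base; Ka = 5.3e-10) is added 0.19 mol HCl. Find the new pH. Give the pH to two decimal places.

pH = 8.99

After neutralization: n(B(OH)3) = 0.317 mol, n(B(OH)4-) = 0.163 mol.
pKa = −log(5.3 × 10^-10) = 9.276
Henderson–Hasselbalch with mole ratio 0.163/0.317: pH = 9.276 + (-0.289)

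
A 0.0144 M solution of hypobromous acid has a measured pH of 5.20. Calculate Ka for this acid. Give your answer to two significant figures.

Ka = 2.8 × 10^-9

[H+] = 10^(-5.20) = 6.31 × 10^-6 M
At equilibrium [HA] = 0.0144 − 6.31 × 10^-6 = 1.44 × 10^-2 M
Ka = [H+][A-]/[HA] = (6.31 × 10^-6)² / 1.44 × 10^-2 = 2.8 × 10^-9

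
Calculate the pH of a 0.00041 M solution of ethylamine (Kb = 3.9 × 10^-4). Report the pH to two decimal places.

C2H5NH2 + H2O ⇌ C2H5NH3+ + OH-
Kb = [OH-]²/(0.00041 − [OH-]) = 3.9 × 10^-4
Here C₀/Kb ≈ 1.05, so the small-[OH-] approximation fails. Use the quadratic:
[OH-] = [−0.00039 + √(0.00039² + 6.4e-07)]/2 = 2.50 × 10^-4 M
pOH = 3.60, so pH = 14.00 − pOH = 10.40

pH = 10.40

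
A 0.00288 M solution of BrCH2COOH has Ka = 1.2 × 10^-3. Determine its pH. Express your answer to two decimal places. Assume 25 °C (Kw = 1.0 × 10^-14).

BrCH2COOH ⇌ BrCH2COO- + H+
Ka = x²/(0.00288 − x) = 1.2 × 10^-3
Here C₀/Ka ≈ 2.4, so the small-x approximation fails. Use the quadratic:
x = (−Ka + √(Ka² + 4·Ka·C₀))/2 = 1.35 × 10^-3 M
pH = −log(1.35 × 10^-3) = 2.87

pH = 2.87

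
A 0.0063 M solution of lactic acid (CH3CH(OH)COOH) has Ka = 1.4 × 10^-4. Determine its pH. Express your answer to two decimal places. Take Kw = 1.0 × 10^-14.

CH3CH(OH)COOH ⇌ CH3CH(OH)COO- + H+
From the ICE table, Ka = [H+]²/(0.0063 − [H+]) = 1.4 × 10^-4.
[H+] is not negligible relative to C₀; solve [H+]² + 0.00014·[H+] − 8.82e-07 = 0.
[H+] = [−0.00014 + √(0.00014² + 3.53e-06)]/2 = 8.72 × 10^-4 M
pH = −log(8.72 × 10^-4) = 3.06

pH = 3.06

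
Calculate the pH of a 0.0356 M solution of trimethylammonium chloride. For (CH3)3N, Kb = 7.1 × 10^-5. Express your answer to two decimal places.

pH = 5.65

(CH3)3NH+ is the conjugate acid of the weak base (CH3)3N.
Ka = Kw/Kb = 1.0×10^-14 / 7.1 × 10^-5 = 1.41 × 10^-10
From the ICE table, Ka = [H+]²/(0.0356 − [H+]) = 1.41 × 10^-10.
Assume [H+] ≪ 0.0356: [H+] ≈ √(1.41 × 10^-10 × 0.0356) = 2.24 × 10^-6 M
([H+]/C₀ = 0.0063% < 5%, so the approximation holds.)
pH = −log(2.24 × 10^-6) = 5.65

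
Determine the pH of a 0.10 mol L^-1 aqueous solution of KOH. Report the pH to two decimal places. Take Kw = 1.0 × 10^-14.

KOH is a strong base; [OH-] = 0.1 M.
pOH = -log(0.1) = 1.00
pH = 14.00 - 1.00 = 13.00

pH = 13.00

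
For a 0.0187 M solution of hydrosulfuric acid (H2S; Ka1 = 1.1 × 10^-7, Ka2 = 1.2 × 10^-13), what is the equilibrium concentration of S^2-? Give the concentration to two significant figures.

First ionization gives [H+] ≈ [HS-] = 4.54 × 10^-5 M.
Second step: Ka2 = [H+][S^2-]/[HS-] ≈ [S^2-] (since [H+] ≈ [HS-]).
So [S^2-] ≈ Ka2.

1.2 × 10^-13 M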